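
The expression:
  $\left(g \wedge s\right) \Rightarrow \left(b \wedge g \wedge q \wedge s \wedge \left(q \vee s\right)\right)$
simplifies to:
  $\left(b \wedge q\right) \vee \neg g \vee \neg s$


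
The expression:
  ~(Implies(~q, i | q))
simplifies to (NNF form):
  ~i & ~q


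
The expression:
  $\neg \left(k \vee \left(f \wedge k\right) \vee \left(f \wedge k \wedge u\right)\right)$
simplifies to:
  $\neg k$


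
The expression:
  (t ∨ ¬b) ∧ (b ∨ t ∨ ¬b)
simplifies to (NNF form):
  t ∨ ¬b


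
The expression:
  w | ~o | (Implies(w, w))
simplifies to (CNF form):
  True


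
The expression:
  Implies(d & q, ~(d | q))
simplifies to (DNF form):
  ~d | ~q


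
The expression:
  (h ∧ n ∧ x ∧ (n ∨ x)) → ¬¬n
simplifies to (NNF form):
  True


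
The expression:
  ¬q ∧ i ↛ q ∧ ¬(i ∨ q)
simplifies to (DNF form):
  False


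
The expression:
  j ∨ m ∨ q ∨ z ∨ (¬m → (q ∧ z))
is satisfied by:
  {z: True, q: True, m: True, j: True}
  {z: True, q: True, m: True, j: False}
  {z: True, q: True, j: True, m: False}
  {z: True, q: True, j: False, m: False}
  {z: True, m: True, j: True, q: False}
  {z: True, m: True, j: False, q: False}
  {z: True, m: False, j: True, q: False}
  {z: True, m: False, j: False, q: False}
  {q: True, m: True, j: True, z: False}
  {q: True, m: True, j: False, z: False}
  {q: True, j: True, m: False, z: False}
  {q: True, j: False, m: False, z: False}
  {m: True, j: True, q: False, z: False}
  {m: True, q: False, j: False, z: False}
  {j: True, q: False, m: False, z: False}


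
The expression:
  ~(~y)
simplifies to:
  y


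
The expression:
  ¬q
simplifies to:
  ¬q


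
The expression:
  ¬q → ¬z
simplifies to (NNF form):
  q ∨ ¬z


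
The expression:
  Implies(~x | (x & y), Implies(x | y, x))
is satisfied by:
  {x: True, y: False}
  {y: False, x: False}
  {y: True, x: True}


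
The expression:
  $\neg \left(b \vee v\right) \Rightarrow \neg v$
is always true.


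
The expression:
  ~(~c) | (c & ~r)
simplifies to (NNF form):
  c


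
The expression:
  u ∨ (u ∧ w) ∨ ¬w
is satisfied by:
  {u: True, w: False}
  {w: False, u: False}
  {w: True, u: True}


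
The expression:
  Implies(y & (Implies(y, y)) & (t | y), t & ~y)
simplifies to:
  ~y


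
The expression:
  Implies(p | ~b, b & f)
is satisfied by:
  {f: True, b: True, p: False}
  {b: True, p: False, f: False}
  {f: True, p: True, b: True}


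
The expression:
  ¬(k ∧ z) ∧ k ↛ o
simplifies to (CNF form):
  k ∧ ¬o ∧ ¬z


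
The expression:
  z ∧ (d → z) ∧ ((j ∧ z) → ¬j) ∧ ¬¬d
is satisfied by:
  {z: True, d: True, j: False}


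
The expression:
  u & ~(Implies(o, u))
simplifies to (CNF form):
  False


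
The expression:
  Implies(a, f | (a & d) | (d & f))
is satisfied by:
  {d: True, f: True, a: False}
  {d: True, f: False, a: False}
  {f: True, d: False, a: False}
  {d: False, f: False, a: False}
  {a: True, d: True, f: True}
  {a: True, d: True, f: False}
  {a: True, f: True, d: False}


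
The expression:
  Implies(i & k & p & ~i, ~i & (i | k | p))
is always true.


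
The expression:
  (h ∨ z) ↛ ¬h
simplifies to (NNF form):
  h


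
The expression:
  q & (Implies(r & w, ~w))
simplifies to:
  q & (~r | ~w)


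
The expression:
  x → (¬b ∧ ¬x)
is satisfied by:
  {x: False}


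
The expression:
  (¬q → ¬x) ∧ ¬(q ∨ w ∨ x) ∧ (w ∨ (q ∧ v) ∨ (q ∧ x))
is never true.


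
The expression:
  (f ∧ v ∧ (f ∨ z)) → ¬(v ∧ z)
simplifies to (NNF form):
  ¬f ∨ ¬v ∨ ¬z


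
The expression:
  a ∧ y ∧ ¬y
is never true.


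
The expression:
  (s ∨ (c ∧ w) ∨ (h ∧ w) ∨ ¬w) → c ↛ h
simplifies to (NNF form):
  ¬h ∧ (c ∨ w) ∧ (c ∨ ¬s)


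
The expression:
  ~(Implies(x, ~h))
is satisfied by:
  {h: True, x: True}


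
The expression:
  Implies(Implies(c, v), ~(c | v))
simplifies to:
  ~v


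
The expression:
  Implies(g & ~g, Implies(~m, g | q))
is always true.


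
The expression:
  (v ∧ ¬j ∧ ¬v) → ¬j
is always true.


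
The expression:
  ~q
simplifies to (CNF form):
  ~q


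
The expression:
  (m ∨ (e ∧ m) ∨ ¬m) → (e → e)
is always true.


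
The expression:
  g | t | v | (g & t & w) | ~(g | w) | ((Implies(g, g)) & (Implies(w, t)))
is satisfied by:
  {v: True, t: True, g: True, w: False}
  {v: True, t: True, w: False, g: False}
  {v: True, g: True, w: False, t: False}
  {v: True, w: False, g: False, t: False}
  {t: True, g: True, w: False, v: False}
  {t: True, w: False, g: False, v: False}
  {g: True, t: False, w: False, v: False}
  {t: False, w: False, g: False, v: False}
  {t: True, v: True, w: True, g: True}
  {t: True, v: True, w: True, g: False}
  {v: True, w: True, g: True, t: False}
  {v: True, w: True, t: False, g: False}
  {g: True, w: True, t: True, v: False}
  {w: True, t: True, v: False, g: False}
  {w: True, g: True, v: False, t: False}


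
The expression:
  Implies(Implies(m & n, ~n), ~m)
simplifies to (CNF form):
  n | ~m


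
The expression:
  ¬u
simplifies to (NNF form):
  ¬u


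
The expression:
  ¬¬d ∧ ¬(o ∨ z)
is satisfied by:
  {d: True, o: False, z: False}


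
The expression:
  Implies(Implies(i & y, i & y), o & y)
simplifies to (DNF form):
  o & y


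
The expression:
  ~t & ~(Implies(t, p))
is never true.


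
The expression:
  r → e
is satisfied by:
  {e: True, r: False}
  {r: False, e: False}
  {r: True, e: True}


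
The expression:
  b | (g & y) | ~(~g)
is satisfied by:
  {b: True, g: True}
  {b: True, g: False}
  {g: True, b: False}


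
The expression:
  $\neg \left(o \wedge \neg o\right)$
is always true.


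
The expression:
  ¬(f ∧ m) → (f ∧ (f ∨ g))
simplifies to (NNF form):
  f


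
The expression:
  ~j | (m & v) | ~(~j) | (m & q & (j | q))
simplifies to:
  True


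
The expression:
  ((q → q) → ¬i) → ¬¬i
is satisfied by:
  {i: True}


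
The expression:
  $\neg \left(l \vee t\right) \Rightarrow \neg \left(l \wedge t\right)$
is always true.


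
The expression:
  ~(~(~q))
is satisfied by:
  {q: False}


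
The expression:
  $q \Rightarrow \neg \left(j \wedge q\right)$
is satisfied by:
  {q: False, j: False}
  {j: True, q: False}
  {q: True, j: False}


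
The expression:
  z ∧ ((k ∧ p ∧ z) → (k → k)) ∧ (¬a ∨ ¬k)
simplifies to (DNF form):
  (z ∧ ¬a) ∨ (z ∧ ¬k)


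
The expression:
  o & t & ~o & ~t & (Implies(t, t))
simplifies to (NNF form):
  False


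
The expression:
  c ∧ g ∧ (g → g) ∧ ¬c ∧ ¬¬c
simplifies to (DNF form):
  False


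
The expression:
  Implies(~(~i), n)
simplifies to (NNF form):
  n | ~i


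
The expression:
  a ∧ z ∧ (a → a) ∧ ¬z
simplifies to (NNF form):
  False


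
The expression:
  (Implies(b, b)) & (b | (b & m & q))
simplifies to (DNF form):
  b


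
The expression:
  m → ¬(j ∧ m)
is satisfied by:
  {m: False, j: False}
  {j: True, m: False}
  {m: True, j: False}


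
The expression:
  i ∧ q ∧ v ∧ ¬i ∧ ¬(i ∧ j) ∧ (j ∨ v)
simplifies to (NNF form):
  False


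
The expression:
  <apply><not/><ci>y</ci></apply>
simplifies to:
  <apply><not/><ci>y</ci></apply>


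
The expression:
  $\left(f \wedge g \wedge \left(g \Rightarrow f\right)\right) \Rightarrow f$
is always true.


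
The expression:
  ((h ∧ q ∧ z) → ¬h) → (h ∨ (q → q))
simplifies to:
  True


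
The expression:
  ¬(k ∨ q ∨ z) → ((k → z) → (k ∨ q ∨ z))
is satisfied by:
  {k: True, q: True, z: True}
  {k: True, q: True, z: False}
  {k: True, z: True, q: False}
  {k: True, z: False, q: False}
  {q: True, z: True, k: False}
  {q: True, z: False, k: False}
  {z: True, q: False, k: False}


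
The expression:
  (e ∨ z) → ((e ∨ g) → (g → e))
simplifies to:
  e ∨ ¬g ∨ ¬z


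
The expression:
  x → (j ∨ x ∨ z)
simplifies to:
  True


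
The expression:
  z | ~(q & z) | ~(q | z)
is always true.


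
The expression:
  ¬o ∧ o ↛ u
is never true.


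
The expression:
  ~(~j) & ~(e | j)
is never true.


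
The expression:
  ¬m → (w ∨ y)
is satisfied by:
  {y: True, m: True, w: True}
  {y: True, m: True, w: False}
  {y: True, w: True, m: False}
  {y: True, w: False, m: False}
  {m: True, w: True, y: False}
  {m: True, w: False, y: False}
  {w: True, m: False, y: False}


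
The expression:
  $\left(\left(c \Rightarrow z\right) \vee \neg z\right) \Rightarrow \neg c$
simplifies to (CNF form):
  $\neg c$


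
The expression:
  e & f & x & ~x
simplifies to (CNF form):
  False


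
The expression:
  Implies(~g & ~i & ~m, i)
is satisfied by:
  {i: True, m: True, g: True}
  {i: True, m: True, g: False}
  {i: True, g: True, m: False}
  {i: True, g: False, m: False}
  {m: True, g: True, i: False}
  {m: True, g: False, i: False}
  {g: True, m: False, i: False}


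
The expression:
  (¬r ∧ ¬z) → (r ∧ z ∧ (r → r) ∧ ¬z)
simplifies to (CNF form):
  r ∨ z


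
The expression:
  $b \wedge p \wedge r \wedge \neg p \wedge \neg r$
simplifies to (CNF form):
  $\text{False}$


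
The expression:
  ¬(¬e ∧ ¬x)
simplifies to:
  e ∨ x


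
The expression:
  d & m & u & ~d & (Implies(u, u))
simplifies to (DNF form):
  False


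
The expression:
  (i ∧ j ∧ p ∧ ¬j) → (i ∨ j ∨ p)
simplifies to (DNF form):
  True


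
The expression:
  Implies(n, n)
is always true.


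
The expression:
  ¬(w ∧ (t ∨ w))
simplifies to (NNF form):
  ¬w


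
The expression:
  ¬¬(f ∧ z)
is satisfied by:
  {z: True, f: True}


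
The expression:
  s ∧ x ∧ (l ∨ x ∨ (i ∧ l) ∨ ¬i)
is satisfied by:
  {s: True, x: True}


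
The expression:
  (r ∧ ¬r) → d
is always true.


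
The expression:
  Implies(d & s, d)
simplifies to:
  True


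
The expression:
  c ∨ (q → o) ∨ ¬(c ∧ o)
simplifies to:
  True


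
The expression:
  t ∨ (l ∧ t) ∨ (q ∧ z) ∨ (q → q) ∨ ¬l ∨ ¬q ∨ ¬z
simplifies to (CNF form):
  True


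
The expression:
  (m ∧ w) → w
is always true.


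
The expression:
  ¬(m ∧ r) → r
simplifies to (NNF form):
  r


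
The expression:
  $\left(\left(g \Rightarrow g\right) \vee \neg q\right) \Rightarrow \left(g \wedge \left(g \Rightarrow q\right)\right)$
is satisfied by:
  {g: True, q: True}


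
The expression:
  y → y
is always true.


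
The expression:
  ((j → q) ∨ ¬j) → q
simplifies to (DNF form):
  j ∨ q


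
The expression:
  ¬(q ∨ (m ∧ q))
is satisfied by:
  {q: False}


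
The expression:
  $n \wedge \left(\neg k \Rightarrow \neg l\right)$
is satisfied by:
  {k: True, n: True, l: False}
  {n: True, l: False, k: False}
  {k: True, l: True, n: True}


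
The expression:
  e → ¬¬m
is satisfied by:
  {m: True, e: False}
  {e: False, m: False}
  {e: True, m: True}


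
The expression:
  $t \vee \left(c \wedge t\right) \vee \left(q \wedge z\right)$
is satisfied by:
  {t: True, z: True, q: True}
  {t: True, z: True, q: False}
  {t: True, q: True, z: False}
  {t: True, q: False, z: False}
  {z: True, q: True, t: False}


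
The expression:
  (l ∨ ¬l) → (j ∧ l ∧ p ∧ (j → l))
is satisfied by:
  {p: True, j: True, l: True}


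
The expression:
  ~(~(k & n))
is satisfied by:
  {n: True, k: True}


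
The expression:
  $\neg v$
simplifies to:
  $\neg v$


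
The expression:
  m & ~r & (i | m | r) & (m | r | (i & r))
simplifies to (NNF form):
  m & ~r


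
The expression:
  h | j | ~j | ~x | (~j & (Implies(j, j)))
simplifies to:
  True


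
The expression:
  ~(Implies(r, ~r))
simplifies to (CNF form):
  r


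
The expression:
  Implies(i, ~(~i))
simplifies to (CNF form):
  True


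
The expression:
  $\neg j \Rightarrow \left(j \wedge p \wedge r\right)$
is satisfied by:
  {j: True}


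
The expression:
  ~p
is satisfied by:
  {p: False}


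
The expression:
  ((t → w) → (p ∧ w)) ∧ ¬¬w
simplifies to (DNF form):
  p ∧ w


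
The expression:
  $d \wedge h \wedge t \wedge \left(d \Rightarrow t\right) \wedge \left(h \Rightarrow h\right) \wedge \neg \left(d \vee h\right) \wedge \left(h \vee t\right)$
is never true.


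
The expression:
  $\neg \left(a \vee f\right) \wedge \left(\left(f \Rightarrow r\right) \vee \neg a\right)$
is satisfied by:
  {f: False, a: False}


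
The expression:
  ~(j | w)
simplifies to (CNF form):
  ~j & ~w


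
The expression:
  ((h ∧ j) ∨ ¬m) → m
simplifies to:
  m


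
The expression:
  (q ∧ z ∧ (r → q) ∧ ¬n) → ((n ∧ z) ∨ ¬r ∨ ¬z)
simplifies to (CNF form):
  n ∨ ¬q ∨ ¬r ∨ ¬z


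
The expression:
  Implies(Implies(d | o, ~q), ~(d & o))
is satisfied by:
  {q: True, o: False, d: False}
  {o: False, d: False, q: False}
  {d: True, q: True, o: False}
  {d: True, o: False, q: False}
  {q: True, o: True, d: False}
  {o: True, q: False, d: False}
  {d: True, o: True, q: True}


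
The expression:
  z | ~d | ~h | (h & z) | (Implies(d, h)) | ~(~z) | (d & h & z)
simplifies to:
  True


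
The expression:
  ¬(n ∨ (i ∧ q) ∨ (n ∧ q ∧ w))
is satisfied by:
  {n: False, q: False, i: False}
  {i: True, n: False, q: False}
  {q: True, n: False, i: False}


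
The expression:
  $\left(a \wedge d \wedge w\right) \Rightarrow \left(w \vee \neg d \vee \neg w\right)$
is always true.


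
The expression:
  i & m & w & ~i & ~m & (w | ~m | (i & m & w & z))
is never true.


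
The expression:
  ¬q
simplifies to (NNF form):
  ¬q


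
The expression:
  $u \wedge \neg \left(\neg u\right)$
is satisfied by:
  {u: True}


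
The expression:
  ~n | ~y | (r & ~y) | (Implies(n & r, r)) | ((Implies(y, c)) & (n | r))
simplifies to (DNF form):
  True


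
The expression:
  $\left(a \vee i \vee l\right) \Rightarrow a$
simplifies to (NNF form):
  $a \vee \left(\neg i \wedge \neg l\right)$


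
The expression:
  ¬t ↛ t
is always true.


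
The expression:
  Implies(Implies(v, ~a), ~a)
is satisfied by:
  {v: True, a: False}
  {a: False, v: False}
  {a: True, v: True}


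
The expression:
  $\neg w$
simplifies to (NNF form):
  $\neg w$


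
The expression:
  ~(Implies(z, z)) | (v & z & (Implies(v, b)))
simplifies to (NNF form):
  b & v & z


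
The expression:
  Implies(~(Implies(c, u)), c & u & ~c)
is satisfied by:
  {u: True, c: False}
  {c: False, u: False}
  {c: True, u: True}


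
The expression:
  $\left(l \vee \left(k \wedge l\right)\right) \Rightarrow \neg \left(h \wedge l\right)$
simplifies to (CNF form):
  $\neg h \vee \neg l$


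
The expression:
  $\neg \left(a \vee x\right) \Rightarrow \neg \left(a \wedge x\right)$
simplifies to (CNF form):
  $\text{True}$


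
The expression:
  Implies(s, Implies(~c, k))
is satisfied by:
  {k: True, c: True, s: False}
  {k: True, s: False, c: False}
  {c: True, s: False, k: False}
  {c: False, s: False, k: False}
  {k: True, c: True, s: True}
  {k: True, s: True, c: False}
  {c: True, s: True, k: False}


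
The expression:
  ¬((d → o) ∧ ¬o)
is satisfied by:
  {d: True, o: True}
  {d: True, o: False}
  {o: True, d: False}


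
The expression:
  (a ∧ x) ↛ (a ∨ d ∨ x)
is never true.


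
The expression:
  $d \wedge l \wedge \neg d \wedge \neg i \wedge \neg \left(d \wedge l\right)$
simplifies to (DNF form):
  $\text{False}$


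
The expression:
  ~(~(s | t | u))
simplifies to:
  s | t | u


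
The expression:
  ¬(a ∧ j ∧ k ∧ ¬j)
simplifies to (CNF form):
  True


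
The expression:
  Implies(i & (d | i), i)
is always true.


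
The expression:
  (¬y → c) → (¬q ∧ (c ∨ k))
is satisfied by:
  {k: True, q: False, c: False, y: False}
  {k: False, q: False, c: False, y: False}
  {y: True, k: True, q: False, c: False}
  {k: True, c: True, y: False, q: False}
  {c: True, y: False, q: False, k: False}
  {y: True, c: True, k: True, q: False}
  {y: True, c: True, k: False, q: False}
  {k: True, q: True, y: False, c: False}
  {q: True, y: False, c: False, k: False}


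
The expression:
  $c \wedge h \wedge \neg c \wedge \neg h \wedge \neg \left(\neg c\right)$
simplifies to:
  $\text{False}$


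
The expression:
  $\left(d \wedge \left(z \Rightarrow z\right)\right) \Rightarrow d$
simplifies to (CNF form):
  $\text{True}$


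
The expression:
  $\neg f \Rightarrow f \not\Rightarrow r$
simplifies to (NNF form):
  $f$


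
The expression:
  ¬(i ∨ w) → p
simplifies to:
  i ∨ p ∨ w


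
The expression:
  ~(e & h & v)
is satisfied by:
  {h: False, v: False, e: False}
  {e: True, h: False, v: False}
  {v: True, h: False, e: False}
  {e: True, v: True, h: False}
  {h: True, e: False, v: False}
  {e: True, h: True, v: False}
  {v: True, h: True, e: False}


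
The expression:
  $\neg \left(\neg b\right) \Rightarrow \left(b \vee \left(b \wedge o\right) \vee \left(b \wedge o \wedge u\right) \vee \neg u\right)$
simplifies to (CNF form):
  $\text{True}$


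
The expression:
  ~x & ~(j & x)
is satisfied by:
  {x: False}


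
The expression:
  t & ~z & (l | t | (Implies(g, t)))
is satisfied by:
  {t: True, z: False}


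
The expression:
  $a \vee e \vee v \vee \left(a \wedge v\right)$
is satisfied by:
  {a: True, v: True, e: True}
  {a: True, v: True, e: False}
  {a: True, e: True, v: False}
  {a: True, e: False, v: False}
  {v: True, e: True, a: False}
  {v: True, e: False, a: False}
  {e: True, v: False, a: False}


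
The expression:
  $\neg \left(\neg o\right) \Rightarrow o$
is always true.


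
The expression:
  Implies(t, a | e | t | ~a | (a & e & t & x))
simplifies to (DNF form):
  True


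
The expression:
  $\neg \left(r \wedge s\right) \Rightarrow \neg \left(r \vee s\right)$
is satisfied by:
  {s: False, r: False}
  {r: True, s: True}


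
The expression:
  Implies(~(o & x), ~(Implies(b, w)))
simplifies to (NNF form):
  (b | o) & (b | x) & (o | ~w) & (x | ~w)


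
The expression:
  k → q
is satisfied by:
  {q: True, k: False}
  {k: False, q: False}
  {k: True, q: True}


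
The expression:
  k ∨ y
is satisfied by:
  {y: True, k: True}
  {y: True, k: False}
  {k: True, y: False}


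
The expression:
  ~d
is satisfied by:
  {d: False}


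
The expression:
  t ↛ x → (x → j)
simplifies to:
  True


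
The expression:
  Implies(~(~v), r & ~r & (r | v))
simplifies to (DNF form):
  ~v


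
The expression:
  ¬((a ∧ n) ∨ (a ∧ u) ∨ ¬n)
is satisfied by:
  {n: True, a: False}


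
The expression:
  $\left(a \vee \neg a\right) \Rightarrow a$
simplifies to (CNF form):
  $a$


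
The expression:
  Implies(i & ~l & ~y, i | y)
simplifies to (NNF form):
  True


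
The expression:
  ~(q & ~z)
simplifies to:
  z | ~q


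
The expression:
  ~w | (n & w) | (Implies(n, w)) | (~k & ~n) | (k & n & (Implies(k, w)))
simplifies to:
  True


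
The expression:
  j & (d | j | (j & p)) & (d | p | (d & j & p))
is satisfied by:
  {d: True, p: True, j: True}
  {d: True, j: True, p: False}
  {p: True, j: True, d: False}


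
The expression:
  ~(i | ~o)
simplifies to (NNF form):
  o & ~i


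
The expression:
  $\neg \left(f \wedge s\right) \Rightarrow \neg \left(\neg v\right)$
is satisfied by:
  {v: True, f: True, s: True}
  {v: True, f: True, s: False}
  {v: True, s: True, f: False}
  {v: True, s: False, f: False}
  {f: True, s: True, v: False}


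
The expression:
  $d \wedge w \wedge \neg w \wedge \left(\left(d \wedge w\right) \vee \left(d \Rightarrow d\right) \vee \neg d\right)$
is never true.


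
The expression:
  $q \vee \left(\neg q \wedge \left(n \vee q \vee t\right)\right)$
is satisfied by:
  {t: True, n: True, q: True}
  {t: True, n: True, q: False}
  {t: True, q: True, n: False}
  {t: True, q: False, n: False}
  {n: True, q: True, t: False}
  {n: True, q: False, t: False}
  {q: True, n: False, t: False}


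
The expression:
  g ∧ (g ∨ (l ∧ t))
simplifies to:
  g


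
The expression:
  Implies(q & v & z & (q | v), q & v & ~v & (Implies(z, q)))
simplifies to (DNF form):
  ~q | ~v | ~z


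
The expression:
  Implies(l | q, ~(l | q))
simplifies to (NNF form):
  ~l & ~q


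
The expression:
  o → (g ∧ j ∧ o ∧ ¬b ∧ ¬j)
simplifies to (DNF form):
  ¬o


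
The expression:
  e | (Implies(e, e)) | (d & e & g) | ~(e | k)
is always true.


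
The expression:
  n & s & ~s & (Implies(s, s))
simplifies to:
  False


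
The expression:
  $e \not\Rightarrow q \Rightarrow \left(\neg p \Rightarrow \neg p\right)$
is always true.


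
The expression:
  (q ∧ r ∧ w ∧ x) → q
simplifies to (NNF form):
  True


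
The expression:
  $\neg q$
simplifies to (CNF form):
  $\neg q$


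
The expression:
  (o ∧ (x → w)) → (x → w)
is always true.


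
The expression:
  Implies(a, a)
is always true.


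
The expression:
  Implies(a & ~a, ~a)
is always true.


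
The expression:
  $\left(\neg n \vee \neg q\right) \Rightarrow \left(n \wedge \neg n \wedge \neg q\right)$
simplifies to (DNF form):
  $n \wedge q$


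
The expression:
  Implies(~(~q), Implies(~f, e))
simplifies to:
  e | f | ~q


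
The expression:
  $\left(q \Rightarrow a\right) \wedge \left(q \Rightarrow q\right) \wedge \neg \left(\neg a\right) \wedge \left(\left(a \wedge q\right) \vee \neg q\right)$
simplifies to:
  $a$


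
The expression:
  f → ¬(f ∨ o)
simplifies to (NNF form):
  ¬f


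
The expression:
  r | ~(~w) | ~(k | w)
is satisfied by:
  {r: True, w: True, k: False}
  {r: True, k: False, w: False}
  {w: True, k: False, r: False}
  {w: False, k: False, r: False}
  {r: True, w: True, k: True}
  {r: True, k: True, w: False}
  {w: True, k: True, r: False}


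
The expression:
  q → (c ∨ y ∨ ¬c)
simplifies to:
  True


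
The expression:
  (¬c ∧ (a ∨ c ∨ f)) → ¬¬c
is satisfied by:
  {c: True, a: False, f: False}
  {f: True, c: True, a: False}
  {c: True, a: True, f: False}
  {f: True, c: True, a: True}
  {f: False, a: False, c: False}


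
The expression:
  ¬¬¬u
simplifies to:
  ¬u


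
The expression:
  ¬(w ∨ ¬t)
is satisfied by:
  {t: True, w: False}


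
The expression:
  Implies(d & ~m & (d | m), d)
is always true.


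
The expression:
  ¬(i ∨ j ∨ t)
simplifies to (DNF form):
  ¬i ∧ ¬j ∧ ¬t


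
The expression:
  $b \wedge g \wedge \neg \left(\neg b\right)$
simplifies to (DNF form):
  $b \wedge g$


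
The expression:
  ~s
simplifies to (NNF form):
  ~s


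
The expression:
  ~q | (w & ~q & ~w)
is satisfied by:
  {q: False}


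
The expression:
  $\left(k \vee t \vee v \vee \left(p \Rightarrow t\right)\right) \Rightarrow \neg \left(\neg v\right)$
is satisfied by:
  {v: True, p: True, k: False, t: False}
  {v: True, p: False, k: False, t: False}
  {t: True, v: True, p: True, k: False}
  {t: True, v: True, p: False, k: False}
  {v: True, k: True, p: True, t: False}
  {v: True, k: True, p: False, t: False}
  {v: True, k: True, t: True, p: True}
  {v: True, k: True, t: True, p: False}
  {p: True, v: False, k: False, t: False}


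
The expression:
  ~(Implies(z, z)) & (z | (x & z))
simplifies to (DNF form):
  False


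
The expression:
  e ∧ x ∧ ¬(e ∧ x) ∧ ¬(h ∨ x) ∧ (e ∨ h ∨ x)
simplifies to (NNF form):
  False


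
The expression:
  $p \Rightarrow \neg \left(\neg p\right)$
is always true.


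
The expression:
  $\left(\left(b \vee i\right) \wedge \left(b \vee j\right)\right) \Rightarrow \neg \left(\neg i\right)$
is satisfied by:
  {i: True, b: False}
  {b: False, i: False}
  {b: True, i: True}


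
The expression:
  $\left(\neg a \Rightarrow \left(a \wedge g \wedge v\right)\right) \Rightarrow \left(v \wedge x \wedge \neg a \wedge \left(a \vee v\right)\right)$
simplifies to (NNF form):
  $\neg a$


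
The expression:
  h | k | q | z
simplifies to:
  h | k | q | z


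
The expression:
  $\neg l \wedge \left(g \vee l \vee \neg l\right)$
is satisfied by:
  {l: False}


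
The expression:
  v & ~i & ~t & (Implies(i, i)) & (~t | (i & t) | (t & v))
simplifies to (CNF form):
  v & ~i & ~t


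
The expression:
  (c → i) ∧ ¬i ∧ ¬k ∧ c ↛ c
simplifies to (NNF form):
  False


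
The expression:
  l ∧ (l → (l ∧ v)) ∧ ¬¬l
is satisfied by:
  {v: True, l: True}


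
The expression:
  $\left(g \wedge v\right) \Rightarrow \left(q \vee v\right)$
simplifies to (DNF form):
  $\text{True}$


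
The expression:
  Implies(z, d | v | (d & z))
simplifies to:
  d | v | ~z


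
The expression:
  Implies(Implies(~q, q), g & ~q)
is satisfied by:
  {q: False}


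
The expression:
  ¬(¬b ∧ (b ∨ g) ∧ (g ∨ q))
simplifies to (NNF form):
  b ∨ ¬g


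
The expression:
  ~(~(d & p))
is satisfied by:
  {p: True, d: True}


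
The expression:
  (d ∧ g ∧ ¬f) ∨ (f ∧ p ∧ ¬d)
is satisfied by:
  {d: True, p: True, g: True, f: False}
  {d: True, g: True, f: False, p: False}
  {p: True, f: True, g: True, d: False}
  {p: True, f: True, g: False, d: False}


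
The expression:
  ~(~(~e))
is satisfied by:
  {e: False}


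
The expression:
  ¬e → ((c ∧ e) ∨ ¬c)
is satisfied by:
  {e: True, c: False}
  {c: False, e: False}
  {c: True, e: True}


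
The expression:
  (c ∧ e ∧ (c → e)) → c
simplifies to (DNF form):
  True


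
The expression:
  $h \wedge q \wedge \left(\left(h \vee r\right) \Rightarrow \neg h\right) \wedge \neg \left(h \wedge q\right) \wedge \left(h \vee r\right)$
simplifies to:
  $\text{False}$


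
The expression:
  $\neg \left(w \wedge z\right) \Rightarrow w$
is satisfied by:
  {w: True}


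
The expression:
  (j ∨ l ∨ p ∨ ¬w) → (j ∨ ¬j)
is always true.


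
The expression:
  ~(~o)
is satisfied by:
  {o: True}


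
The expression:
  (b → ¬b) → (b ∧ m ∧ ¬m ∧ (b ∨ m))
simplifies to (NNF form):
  b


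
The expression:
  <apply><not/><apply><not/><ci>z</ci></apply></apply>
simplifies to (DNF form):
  <ci>z</ci>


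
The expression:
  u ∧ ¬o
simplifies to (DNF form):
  u ∧ ¬o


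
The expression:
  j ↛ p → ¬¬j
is always true.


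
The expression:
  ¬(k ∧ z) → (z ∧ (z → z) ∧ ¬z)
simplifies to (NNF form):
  k ∧ z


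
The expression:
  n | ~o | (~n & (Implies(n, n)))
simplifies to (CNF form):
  True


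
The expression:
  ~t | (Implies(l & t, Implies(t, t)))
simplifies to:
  True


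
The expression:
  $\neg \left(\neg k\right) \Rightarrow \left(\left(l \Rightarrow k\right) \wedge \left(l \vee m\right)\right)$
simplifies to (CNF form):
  $l \vee m \vee \neg k$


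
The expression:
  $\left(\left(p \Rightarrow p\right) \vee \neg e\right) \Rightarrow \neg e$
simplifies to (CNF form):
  $\neg e$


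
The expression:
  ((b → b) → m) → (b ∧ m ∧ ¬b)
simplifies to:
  ¬m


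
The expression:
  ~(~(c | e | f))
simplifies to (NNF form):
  c | e | f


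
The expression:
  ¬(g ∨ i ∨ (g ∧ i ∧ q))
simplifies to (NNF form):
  ¬g ∧ ¬i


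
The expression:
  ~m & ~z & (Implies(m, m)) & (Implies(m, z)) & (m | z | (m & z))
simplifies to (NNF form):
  False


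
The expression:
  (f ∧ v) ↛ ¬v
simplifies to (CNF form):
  f ∧ v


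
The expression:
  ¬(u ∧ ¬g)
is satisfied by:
  {g: True, u: False}
  {u: False, g: False}
  {u: True, g: True}


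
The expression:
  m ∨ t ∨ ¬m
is always true.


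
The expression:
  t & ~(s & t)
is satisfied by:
  {t: True, s: False}


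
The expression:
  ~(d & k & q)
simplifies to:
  ~d | ~k | ~q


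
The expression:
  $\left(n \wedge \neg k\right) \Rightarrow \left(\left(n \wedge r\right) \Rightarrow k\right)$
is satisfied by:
  {k: True, n: False, r: False}
  {k: False, n: False, r: False}
  {r: True, k: True, n: False}
  {r: True, k: False, n: False}
  {n: True, k: True, r: False}
  {n: True, k: False, r: False}
  {n: True, r: True, k: True}


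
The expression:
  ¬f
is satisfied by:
  {f: False}


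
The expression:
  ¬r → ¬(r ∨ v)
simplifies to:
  r ∨ ¬v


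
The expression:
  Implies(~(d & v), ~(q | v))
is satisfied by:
  {d: True, q: False, v: False}
  {q: False, v: False, d: False}
  {v: True, d: True, q: False}
  {v: True, d: True, q: True}


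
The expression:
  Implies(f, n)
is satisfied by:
  {n: True, f: False}
  {f: False, n: False}
  {f: True, n: True}


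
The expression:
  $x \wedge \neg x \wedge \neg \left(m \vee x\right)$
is never true.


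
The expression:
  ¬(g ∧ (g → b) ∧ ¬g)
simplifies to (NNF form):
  True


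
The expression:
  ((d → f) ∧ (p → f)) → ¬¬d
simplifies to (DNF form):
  d ∨ (p ∧ ¬f)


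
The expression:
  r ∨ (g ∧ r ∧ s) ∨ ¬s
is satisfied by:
  {r: True, s: False}
  {s: False, r: False}
  {s: True, r: True}


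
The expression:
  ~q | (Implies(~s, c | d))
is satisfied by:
  {c: True, d: True, s: True, q: False}
  {c: True, d: True, s: False, q: False}
  {c: True, s: True, q: False, d: False}
  {c: True, s: False, q: False, d: False}
  {d: True, s: True, q: False, c: False}
  {d: True, s: False, q: False, c: False}
  {s: True, d: False, q: False, c: False}
  {s: False, d: False, q: False, c: False}
  {c: True, d: True, q: True, s: True}
  {c: True, d: True, q: True, s: False}
  {c: True, q: True, s: True, d: False}
  {c: True, q: True, s: False, d: False}
  {q: True, d: True, s: True, c: False}
  {q: True, d: True, s: False, c: False}
  {q: True, s: True, d: False, c: False}


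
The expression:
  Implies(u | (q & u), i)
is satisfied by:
  {i: True, u: False}
  {u: False, i: False}
  {u: True, i: True}


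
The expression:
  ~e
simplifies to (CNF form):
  ~e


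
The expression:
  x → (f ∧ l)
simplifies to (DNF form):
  (f ∧ l) ∨ ¬x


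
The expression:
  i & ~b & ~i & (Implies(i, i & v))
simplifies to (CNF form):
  False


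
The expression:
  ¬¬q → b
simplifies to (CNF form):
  b ∨ ¬q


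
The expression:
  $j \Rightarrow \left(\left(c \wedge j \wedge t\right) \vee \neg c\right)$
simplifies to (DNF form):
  $t \vee \neg c \vee \neg j$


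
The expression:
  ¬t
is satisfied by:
  {t: False}


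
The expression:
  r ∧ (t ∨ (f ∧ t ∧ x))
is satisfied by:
  {t: True, r: True}


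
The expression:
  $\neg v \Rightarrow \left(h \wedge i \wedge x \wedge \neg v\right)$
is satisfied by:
  {i: True, v: True, h: True, x: True}
  {i: True, v: True, h: True, x: False}
  {i: True, v: True, x: True, h: False}
  {i: True, v: True, x: False, h: False}
  {v: True, h: True, x: True, i: False}
  {v: True, h: True, x: False, i: False}
  {v: True, h: False, x: True, i: False}
  {v: True, h: False, x: False, i: False}
  {i: True, h: True, x: True, v: False}


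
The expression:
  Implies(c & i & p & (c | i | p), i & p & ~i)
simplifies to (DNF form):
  ~c | ~i | ~p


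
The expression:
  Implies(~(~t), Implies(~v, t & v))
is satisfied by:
  {v: True, t: False}
  {t: False, v: False}
  {t: True, v: True}


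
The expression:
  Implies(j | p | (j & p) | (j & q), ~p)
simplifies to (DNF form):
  ~p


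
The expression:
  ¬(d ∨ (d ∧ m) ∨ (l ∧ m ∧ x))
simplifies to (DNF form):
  (¬d ∧ ¬l) ∨ (¬d ∧ ¬m) ∨ (¬d ∧ ¬x)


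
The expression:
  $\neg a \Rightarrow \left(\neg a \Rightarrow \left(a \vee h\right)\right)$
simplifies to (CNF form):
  $a \vee h$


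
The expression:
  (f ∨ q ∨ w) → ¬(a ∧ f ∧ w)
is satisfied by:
  {w: False, a: False, f: False}
  {f: True, w: False, a: False}
  {a: True, w: False, f: False}
  {f: True, a: True, w: False}
  {w: True, f: False, a: False}
  {f: True, w: True, a: False}
  {a: True, w: True, f: False}


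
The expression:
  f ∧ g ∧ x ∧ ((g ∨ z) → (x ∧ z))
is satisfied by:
  {z: True, g: True, x: True, f: True}


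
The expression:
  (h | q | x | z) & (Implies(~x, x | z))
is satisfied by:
  {x: True, z: True}
  {x: True, z: False}
  {z: True, x: False}


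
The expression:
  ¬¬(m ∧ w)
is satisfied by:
  {m: True, w: True}


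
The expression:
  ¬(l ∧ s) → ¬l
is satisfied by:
  {s: True, l: False}
  {l: False, s: False}
  {l: True, s: True}


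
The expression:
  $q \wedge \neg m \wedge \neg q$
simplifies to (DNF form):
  $\text{False}$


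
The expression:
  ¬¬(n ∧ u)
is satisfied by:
  {u: True, n: True}


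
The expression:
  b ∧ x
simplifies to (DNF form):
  b ∧ x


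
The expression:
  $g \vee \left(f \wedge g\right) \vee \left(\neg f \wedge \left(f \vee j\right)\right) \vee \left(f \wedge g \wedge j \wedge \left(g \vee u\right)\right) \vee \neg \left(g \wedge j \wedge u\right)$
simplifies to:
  $\text{True}$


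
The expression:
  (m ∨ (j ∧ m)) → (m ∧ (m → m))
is always true.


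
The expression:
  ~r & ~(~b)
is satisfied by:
  {b: True, r: False}


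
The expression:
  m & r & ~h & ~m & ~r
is never true.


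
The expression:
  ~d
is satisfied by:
  {d: False}


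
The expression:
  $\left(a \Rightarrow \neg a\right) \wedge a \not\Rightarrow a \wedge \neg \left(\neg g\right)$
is never true.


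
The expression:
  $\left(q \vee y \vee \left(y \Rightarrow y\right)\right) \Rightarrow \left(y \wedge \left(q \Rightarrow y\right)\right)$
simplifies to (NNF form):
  $y$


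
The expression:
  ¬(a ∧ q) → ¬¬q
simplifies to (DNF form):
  q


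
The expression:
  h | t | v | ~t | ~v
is always true.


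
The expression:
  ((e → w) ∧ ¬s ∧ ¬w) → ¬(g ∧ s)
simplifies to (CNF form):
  True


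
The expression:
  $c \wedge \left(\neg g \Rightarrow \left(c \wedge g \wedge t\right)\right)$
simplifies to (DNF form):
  $c \wedge g$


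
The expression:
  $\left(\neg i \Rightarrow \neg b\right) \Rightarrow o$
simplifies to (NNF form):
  $o \vee \left(b \wedge \neg i\right)$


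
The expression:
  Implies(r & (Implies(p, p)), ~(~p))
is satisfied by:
  {p: True, r: False}
  {r: False, p: False}
  {r: True, p: True}


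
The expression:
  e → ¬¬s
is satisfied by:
  {s: True, e: False}
  {e: False, s: False}
  {e: True, s: True}


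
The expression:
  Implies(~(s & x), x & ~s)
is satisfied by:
  {x: True}


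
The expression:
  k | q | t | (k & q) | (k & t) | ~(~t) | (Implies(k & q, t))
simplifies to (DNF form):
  True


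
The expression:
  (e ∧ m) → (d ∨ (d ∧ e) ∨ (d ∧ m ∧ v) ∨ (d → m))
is always true.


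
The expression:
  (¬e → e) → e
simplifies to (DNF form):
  True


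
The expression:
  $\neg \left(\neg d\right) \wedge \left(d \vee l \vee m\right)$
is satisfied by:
  {d: True}


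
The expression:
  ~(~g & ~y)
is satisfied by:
  {y: True, g: True}
  {y: True, g: False}
  {g: True, y: False}


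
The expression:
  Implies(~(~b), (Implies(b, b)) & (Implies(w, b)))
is always true.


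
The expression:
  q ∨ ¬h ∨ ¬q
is always true.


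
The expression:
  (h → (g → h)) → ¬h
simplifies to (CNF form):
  ¬h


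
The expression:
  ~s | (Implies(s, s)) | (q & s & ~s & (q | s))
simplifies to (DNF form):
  True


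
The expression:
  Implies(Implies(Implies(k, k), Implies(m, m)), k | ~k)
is always true.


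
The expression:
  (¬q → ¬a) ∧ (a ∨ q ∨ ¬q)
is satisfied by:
  {q: True, a: False}
  {a: False, q: False}
  {a: True, q: True}


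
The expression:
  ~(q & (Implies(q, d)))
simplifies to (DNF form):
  ~d | ~q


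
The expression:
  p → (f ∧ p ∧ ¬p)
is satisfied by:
  {p: False}


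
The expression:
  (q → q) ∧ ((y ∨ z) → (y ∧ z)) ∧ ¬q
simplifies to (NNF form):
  ¬q ∧ (y ∨ ¬z) ∧ (z ∨ ¬y)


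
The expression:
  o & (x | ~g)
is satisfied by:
  {o: True, x: True, g: False}
  {o: True, g: False, x: False}
  {o: True, x: True, g: True}


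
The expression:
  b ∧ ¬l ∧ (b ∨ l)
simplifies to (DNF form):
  b ∧ ¬l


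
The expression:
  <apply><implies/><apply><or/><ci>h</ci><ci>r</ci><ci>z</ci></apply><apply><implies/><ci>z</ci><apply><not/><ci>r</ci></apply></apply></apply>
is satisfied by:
  {z: False, r: False}
  {r: True, z: False}
  {z: True, r: False}


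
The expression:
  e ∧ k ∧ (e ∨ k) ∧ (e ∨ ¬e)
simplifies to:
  e ∧ k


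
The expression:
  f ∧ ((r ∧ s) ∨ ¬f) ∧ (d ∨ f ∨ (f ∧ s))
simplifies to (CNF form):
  f ∧ r ∧ s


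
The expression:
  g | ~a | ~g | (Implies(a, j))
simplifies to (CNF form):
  True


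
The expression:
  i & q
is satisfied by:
  {i: True, q: True}


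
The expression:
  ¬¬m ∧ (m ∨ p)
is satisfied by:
  {m: True}


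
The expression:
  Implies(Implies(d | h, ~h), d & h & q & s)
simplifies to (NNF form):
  h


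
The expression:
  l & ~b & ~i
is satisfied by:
  {l: True, i: False, b: False}


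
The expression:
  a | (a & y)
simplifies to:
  a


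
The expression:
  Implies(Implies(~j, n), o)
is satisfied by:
  {o: True, j: False, n: False}
  {n: True, o: True, j: False}
  {o: True, j: True, n: False}
  {n: True, o: True, j: True}
  {n: False, j: False, o: False}


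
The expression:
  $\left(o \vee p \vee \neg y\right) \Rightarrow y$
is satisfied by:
  {y: True}


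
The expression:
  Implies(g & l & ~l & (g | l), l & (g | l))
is always true.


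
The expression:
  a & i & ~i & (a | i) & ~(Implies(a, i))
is never true.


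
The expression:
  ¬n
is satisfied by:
  {n: False}


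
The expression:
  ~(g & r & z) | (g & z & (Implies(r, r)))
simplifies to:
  True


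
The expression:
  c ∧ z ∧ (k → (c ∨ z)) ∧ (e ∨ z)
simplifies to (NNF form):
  c ∧ z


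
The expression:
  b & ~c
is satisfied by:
  {b: True, c: False}


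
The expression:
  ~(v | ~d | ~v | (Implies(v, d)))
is never true.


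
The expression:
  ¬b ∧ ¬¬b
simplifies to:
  False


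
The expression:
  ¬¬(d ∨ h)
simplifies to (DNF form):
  d ∨ h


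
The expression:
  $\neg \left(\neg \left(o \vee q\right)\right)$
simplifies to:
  $o \vee q$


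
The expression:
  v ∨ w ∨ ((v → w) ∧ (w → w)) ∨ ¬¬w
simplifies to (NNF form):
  True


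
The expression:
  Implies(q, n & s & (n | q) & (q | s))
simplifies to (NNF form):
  ~q | (n & s)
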